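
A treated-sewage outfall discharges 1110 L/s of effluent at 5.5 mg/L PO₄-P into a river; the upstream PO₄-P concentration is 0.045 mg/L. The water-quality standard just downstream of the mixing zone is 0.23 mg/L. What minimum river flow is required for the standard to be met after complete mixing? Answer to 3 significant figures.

Set C_mix = 0.23: (Q·0.04500 + 1110·5.500) / (Q + 1110) = 0.23
→ Q = 1110·(5.500 − 0.23)/(0.23 − 0.04500) = 31620 L/s.

31600 L/s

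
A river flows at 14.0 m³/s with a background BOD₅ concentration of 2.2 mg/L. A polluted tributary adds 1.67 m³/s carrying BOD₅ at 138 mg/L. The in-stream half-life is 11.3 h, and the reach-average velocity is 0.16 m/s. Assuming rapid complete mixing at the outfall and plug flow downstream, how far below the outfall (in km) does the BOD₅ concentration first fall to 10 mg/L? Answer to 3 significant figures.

4.80 km

Mixed concentration C = ΣQC/ΣQ = (14.00·2.200 + 1.670·138.0) / 15.67 = 261.3/15.67 = 16.67 mg/L.
Half-life 11.3 h → k = ln 2 / 11.3 = 0.06134 h⁻¹ = 1.472 d⁻¹.
Set 16.67·exp(−k·t) = 10 → t = ln(16.67/10)/k = 30000 s = 8.334 h.
Distance = v·t = 0.16·30000 = 4800 m = 4.800 km.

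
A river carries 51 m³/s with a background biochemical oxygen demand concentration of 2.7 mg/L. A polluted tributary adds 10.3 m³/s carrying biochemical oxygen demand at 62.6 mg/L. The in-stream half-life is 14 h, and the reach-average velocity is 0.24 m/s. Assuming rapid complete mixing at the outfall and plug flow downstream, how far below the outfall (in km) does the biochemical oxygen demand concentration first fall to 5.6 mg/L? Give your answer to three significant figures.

14.4 km

Flow-weighted average: C = (51.00·2.700 + 10.30·62.60) / 61.30 = 782.5/61.30 = 12.76 mg/L.
Half-life 14 h → k = ln 2 / 14 = 0.04951 h⁻¹ = 1.188 d⁻¹.
Set 12.76·exp(−k·t) = 5.6 → t = ln(12.76/5.6)/k = 59910 s = 16.64 h.
Distance = v·t = 0.24·59910 = 14380 m = 14.38 km.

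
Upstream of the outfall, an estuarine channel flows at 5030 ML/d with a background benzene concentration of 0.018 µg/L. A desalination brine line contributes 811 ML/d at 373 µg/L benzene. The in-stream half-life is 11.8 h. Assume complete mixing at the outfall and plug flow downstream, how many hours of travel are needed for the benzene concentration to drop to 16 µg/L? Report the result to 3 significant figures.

20.0 h

Flow-weighted average: C = (5030·0.01800 + 811.0·373.0) / 5841 = 302600/5841 = 51.81 µg/L.
Half-life 11.8 h → k = ln 2 / 11.8 = 0.05874 h⁻¹ = 1.410 d⁻¹.
51.81·exp(−k·t) = 16 → t = ln(51.81/16)/k = 72000 s = 20.00 h.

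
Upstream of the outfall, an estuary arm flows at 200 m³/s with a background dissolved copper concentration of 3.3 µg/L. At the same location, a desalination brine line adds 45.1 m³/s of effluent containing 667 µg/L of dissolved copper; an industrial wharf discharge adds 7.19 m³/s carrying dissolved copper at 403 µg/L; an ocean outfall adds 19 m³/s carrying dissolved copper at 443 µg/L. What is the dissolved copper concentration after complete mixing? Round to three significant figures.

After mixing, C = (200.0·3.300 + 45.10·667.0 + 7.190·403.0 + 19.00·443.0) / 271.3 = 42060/271.3 = 155.0 µg/L.

155 µg/L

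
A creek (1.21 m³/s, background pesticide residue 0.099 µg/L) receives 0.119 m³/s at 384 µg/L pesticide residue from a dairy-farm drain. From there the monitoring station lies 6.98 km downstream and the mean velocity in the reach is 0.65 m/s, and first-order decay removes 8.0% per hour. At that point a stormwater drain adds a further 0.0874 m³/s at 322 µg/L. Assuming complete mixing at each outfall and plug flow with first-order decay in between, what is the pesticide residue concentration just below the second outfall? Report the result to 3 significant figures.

45.1 µg/L

After mixing, C = (1.210·0.09900 + 0.1190·384.0) / 1.329 = 45.82/1.329 = 34.47 µg/L; combined flow 1.329 m³/s.
Travel time t = 6.98·1000 / 0.65 = 10740 s = 2.983 h.
8.0%/h lost → k = −ln(1 − 0.08) = 0.08338 h⁻¹.
Applying C = C₀e^(−kt): 34.47 × 0.7798 = 26.88 µg/L.
Second outfall: C = (1.329·26.88 + 0.08740·322.0)/1.416 = 45.09 µg/L.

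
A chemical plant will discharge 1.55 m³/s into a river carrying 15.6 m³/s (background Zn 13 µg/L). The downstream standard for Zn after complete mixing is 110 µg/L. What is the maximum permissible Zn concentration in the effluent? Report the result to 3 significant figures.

1090 µg/L

At the limit, (Qr·Cr + Qe·Cₑ)/(Qr + Qe) = 110:
Cₑ = (17.15·110 − 15.60·13.00) / 1.550 = 1086 µg/L.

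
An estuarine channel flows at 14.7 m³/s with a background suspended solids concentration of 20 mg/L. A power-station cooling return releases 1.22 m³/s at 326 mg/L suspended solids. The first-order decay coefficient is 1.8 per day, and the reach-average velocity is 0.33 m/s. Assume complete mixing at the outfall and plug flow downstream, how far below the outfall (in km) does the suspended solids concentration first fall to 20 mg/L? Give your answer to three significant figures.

Flow-weighted average: C = (14.70·20.00 + 1.220·326.0) / 15.92 = 691.7/15.92 = 43.45 mg/L.
Set 43.45·exp(−k·t) = 20 → t = ln(43.45/20)/k = 37240 s = 10.34 h.
Distance = v·t = 0.33·37240 = 12290 m = 12.29 km.

12.3 km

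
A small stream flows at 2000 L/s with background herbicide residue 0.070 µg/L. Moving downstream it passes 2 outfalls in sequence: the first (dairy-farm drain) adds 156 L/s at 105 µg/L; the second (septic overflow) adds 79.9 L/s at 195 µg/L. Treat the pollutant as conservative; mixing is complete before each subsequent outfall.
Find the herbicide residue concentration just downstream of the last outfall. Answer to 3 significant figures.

14.4 µg/L

Outfall 1: combined Q = 2156 L/s; C = (2000·0.07000 + 156.0·105.0)/2156 = 7.662 µg/L.
Outfall 2: combined Q = 2236 L/s; C = (2156·7.662 + 79.90·195.0)/2236 = 14.36 µg/L.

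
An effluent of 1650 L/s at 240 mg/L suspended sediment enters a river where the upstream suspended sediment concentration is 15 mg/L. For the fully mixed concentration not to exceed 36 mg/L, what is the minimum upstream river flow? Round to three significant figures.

Set C_mix = 36: (Q·15.00 + 1650·240.0) / (Q + 1650) = 36
→ Q = 1650·(240.0 − 36)/(36 − 15.00) = 16030 L/s.

16000 L/s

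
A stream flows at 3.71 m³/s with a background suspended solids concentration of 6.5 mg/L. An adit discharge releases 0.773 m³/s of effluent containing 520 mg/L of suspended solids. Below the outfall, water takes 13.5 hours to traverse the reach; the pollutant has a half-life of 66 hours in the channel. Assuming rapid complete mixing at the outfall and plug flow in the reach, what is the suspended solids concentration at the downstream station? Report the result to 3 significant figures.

82.5 mg/L

After mixing, C = (3.710·6.500 + 0.7730·520.0) / 4.483 = 426.1/4.483 = 95.04 mg/L.
Half-life 66 h → k = ln 2 / 66 = 0.01050 h⁻¹ = 0.2521 d⁻¹.
Decay over the reach: 95.04·exp(−kt) = 95.04·0.8678 = 82.48 mg/L.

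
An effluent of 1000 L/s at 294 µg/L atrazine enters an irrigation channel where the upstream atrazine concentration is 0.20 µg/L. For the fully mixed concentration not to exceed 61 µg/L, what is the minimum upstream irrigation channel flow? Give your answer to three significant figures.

Set C_mix = 61: (Q·0.2000 + 1000·294.0) / (Q + 1000) = 61
→ Q = 1000·(294.0 − 61)/(61 − 0.2000) = 3832 L/s.

3830 L/s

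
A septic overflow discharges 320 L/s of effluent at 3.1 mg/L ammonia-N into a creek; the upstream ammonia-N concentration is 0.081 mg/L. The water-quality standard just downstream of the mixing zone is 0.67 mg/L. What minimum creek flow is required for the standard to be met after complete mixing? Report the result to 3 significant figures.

1320 L/s

Set C_mix = 0.67: (Q·0.08100 + 320.0·3.100) / (Q + 320.0) = 0.67
→ Q = 320.0·(3.100 − 0.67)/(0.67 − 0.08100) = 1320 L/s.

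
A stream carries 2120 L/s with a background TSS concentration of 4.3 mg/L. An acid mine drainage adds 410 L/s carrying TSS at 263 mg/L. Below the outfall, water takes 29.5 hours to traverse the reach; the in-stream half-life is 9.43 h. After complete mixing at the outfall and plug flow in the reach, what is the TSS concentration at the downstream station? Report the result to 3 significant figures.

5.29 mg/L

Conservation of mass: C = (2120·4.300 + 410.0·263.0) / 2530 = 116900/2530 = 46.22 mg/L.
Half-life 9.43 h → k = ln 2 / 9.43 = 0.07350 h⁻¹ = 1.764 d⁻¹.
After decay, C = 46.22 × e^(−kt) = 46.22 × 0.1144 = 5.286 mg/L.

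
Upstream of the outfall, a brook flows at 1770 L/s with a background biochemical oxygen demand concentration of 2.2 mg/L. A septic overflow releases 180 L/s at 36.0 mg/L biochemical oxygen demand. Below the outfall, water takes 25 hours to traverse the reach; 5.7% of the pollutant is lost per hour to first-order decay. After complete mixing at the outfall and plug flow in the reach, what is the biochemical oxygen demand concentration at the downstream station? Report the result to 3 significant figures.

1.23 mg/L

Conservation of mass: C = (1770·2.200 + 180.0·36.00) / 1950 = 10370/1950 = 5.320 mg/L.
5.7%/h lost → k = −ln(1 − 0.057) = 0.05869 h⁻¹.
Decay over the reach: 5.320·exp(−kt) = 5.320·0.2306 = 1.227 mg/L.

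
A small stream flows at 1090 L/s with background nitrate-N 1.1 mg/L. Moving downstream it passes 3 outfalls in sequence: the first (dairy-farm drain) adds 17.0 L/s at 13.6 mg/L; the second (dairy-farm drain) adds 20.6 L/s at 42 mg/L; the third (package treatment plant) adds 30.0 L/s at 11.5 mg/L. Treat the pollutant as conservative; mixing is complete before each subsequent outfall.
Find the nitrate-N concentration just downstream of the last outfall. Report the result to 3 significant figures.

2.28 mg/L

Outfall 1: combined Q = 1107 L/s; C = (1090·1.100 + 17.00·13.60)/1107 = 1.292 mg/L.
Outfall 2: combined Q = 1128 L/s; C = (1107·1.292 + 20.60·42.00)/1128 = 2.036 mg/L.
Outfall 3: combined Q = 1158 L/s; C = (1128·2.036 + 30.00·11.50)/1158 = 2.281 mg/L.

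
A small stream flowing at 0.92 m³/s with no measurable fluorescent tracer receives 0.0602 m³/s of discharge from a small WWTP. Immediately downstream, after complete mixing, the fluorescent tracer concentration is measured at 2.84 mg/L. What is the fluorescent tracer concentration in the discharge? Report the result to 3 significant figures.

46.2 mg/L

Mass balance: 0.9200·0 + 0.06020·Cₑ = 0.9802·2.840
→ Cₑ = (0.9802·2.840 − 0.9200·0) / 0.06020 = 46.24 mg/L.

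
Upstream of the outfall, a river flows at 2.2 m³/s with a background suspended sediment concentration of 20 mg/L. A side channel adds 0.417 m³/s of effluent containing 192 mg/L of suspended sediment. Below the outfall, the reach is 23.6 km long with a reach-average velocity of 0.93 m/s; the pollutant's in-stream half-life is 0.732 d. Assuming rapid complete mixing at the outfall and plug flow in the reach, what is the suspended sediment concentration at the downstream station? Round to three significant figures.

35.9 mg/L

After mixing, C = (2.200·20.00 + 0.4170·192.0) / 2.617 = 124.1/2.617 = 47.41 mg/L.
Travel time t = 23.6·1000 / 0.93 = 25380 s = 7.049 h.
Half-life 0.732 d → k = ln 2 / 0.732 = 0.9469 d⁻¹.
First-order decay: C = 47.41·exp(−k·t) = 47.41·0.7572 = 35.90 mg/L.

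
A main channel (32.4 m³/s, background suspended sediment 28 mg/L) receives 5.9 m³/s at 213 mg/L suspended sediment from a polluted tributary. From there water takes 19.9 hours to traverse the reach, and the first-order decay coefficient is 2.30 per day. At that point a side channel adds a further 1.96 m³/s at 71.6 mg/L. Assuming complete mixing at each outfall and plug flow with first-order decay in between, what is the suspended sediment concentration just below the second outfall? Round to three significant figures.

11.5 mg/L

After mixing, C = (32.40·28.00 + 5.900·213.0) / 38.30 = 2164/38.30 = 56.50 mg/L; combined flow 38.30 m³/s.
First-order decay: C = 56.50·exp(−k·t) = 56.50·0.1485 = 8.391 mg/L.
Second outfall: C = (38.30·8.391 + 1.960·71.60)/40.26 = 11.47 mg/L.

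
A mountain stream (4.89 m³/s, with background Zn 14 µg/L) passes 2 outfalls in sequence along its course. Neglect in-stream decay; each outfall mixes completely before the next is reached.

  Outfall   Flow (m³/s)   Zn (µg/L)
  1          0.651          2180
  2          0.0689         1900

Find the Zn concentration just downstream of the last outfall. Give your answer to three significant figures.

289 µg/L

After outfall 1: Q = 4.890 + 0.6510 = 5.541 m³/s; C = (4.890·14.00 + 0.6510·2180)/5.541 = 268.5 µg/L.
After outfall 2: Q = 5.541 + 0.06890 = 5.610 m³/s; C = (5.541·268.5 + 0.06890·1900)/5.610 = 288.5 µg/L.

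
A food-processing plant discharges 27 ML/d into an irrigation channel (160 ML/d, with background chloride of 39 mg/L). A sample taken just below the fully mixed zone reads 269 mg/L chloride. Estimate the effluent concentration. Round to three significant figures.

1630 mg/L

Mass balance: 160.0·39.00 + 27.00·Cₑ = 187.0·269.0
→ Cₑ = (187.0·269.0 − 160.0·39.00) / 27.00 = 1632 mg/L.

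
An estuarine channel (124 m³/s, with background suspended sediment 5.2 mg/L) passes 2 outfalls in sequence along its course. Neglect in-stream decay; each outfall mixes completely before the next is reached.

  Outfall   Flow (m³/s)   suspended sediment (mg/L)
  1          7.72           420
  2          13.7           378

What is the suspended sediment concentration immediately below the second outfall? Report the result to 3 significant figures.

After outfall 1: Q = 124.0 + 7.720 = 131.7 m³/s; C = (124.0·5.200 + 7.720·420.0)/131.7 = 29.51 mg/L.
After outfall 2: Q = 131.7 + 13.70 = 145.4 m³/s; C = (131.7·29.51 + 13.70·378.0)/145.4 = 62.34 mg/L.

62.3 mg/L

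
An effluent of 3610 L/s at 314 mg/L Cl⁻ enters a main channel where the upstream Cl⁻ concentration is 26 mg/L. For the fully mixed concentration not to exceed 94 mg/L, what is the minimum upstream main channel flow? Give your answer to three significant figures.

11700 L/s

Set C_mix = 94: (Q·26.00 + 3610·314.0) / (Q + 3610) = 94
→ Q = 3610·(314.0 − 94)/(94 − 26.00) = 11680 L/s.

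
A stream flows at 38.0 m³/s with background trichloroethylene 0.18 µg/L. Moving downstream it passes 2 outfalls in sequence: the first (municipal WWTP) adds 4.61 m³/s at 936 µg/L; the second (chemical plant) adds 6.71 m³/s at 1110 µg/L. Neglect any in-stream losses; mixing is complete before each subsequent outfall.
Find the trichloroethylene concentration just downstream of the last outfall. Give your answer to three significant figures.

239 µg/L

Outfall 1: combined Q = 42.61 m³/s; C = (38.00·0.1800 + 4.610·936.0)/42.61 = 101.4 µg/L.
Outfall 2: combined Q = 49.32 m³/s; C = (42.61·101.4 + 6.710·1110)/49.32 = 238.6 µg/L.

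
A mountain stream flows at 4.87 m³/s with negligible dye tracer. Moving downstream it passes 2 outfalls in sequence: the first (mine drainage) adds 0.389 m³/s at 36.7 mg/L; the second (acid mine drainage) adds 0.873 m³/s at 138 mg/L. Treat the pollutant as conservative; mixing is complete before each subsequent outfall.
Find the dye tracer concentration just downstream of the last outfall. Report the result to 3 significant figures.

22.0 mg/L

After outfall 1: Q = 4.870 + 0.3890 = 5.259 m³/s; C = (4.870·0 + 0.3890·36.70)/5.259 = 2.715 mg/L.
After outfall 2: Q = 5.259 + 0.8730 = 6.132 m³/s; C = (5.259·2.715 + 0.8730·138.0)/6.132 = 21.97 mg/L.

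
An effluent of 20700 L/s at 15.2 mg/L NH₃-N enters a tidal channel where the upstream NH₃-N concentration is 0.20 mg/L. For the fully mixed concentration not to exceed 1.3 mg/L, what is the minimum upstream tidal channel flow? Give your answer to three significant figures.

262000 L/s

Set C_mix = 1.3: (Q·0.2000 + 20700·15.20) / (Q + 20700) = 1.3
→ Q = 20700·(15.20 − 1.3)/(1.3 − 0.2000) = 261600 L/s.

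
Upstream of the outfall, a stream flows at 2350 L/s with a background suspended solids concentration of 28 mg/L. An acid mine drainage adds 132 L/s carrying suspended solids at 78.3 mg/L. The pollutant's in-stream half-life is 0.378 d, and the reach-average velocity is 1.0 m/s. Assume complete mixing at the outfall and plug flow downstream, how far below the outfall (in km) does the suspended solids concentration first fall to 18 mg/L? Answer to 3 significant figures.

Mass balance: C = (2350·28.00 + 132.0·78.30) / 2482 = 76140/2482 = 30.68 mg/L.
Half-life 0.378 d → k = ln 2 / 0.378 = 1.834 d⁻¹.
Set 30.68·exp(−k·t) = 18 → t = ln(30.68/18)/k = 25120 s = 6.977 h.
Distance = v·t = 1.0·25120 = 25120 m = 25.12 km.

25.1 km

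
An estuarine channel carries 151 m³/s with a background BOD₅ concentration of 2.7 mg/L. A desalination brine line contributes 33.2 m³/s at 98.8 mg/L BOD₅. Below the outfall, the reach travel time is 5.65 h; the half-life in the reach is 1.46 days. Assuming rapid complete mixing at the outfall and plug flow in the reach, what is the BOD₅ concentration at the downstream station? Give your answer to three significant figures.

17.9 mg/L

Conservation of mass: C = (151.0·2.700 + 33.20·98.80) / 184.2 = 3688/184.2 = 20.02 mg/L.
Half-life 1.46 d → k = ln 2 / 1.46 = 0.4748 d⁻¹.
Applying C = C₀e^(−kt): 20.02 × 0.8943 = 17.90 mg/L.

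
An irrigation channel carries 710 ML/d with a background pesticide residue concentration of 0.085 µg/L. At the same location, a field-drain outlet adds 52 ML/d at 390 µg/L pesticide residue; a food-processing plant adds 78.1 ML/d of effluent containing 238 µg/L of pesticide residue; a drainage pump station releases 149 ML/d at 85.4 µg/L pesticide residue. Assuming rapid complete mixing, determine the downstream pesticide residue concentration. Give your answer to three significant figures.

52.2 µg/L

After mixing, C = (710.0·0.08500 + 52.00·390.0 + 78.10·238.0 + 149.0·85.40) / 989.1 = 51650/989.1 = 52.22 µg/L.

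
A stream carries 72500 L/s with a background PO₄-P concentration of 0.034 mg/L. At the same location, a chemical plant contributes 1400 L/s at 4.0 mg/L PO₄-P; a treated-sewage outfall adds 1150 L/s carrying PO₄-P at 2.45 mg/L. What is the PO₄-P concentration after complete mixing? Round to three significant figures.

0.145 mg/L

Flow-weighted average: C = (72500·0.03400 + 1400·4.000 + 1150·2.450) / 75050 = 10880/75050 = 0.1450 mg/L.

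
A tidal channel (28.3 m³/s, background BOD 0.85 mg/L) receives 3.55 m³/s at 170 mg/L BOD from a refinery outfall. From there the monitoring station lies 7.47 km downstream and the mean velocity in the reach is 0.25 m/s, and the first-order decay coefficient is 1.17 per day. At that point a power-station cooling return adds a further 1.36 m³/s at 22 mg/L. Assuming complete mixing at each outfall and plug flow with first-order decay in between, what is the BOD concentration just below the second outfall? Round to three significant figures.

13.5 mg/L

Conservation of mass: C = (28.30·0.8500 + 3.550·170.0) / 31.85 = 627.6/31.85 = 19.70 mg/L; combined flow 31.85 m³/s.
Travel time t = 7.47·1000 / 0.25 = 29880 s = 8.300 h.
Decay over the reach: 19.70·exp(−kt) = 19.70·0.6672 = 13.15 mg/L.
At the second outfall, C = (31.85·13.15 + 1.360·22.00) / (31.85 + 1.360) = 13.51 mg/L.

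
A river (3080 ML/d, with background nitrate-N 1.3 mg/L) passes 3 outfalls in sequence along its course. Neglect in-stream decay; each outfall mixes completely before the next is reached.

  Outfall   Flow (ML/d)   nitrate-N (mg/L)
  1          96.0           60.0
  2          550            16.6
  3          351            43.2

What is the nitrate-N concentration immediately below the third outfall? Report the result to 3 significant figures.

8.35 mg/L

After outfall 1: Q = 3080 + 96.00 = 3176 ML/d; C = (3080·1.300 + 96.00·60.00)/3176 = 3.074 mg/L.
After outfall 2: Q = 3176 + 550.0 = 3726 ML/d; C = (3176·3.074 + 550.0·16.60)/3726 = 5.071 mg/L.
After outfall 3: Q = 3726 + 351.0 = 4077 ML/d; C = (3726·5.071 + 351.0·43.20)/4077 = 8.353 mg/L.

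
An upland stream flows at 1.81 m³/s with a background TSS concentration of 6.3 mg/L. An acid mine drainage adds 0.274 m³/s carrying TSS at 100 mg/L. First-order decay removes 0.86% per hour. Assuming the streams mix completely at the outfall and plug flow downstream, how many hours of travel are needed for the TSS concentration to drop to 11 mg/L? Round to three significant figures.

After mixing, C = (1.810·6.300 + 0.2740·100.0) / 2.084 = 38.80/2.084 = 18.62 mg/L.
0.86%/h lost → k = −ln(1 − 0.0086) = 0.008637 h⁻¹.
18.62·exp(−k·t) = 11 → t = ln(18.62/11)/k = 219400 s = 60.94 h.

60.9 h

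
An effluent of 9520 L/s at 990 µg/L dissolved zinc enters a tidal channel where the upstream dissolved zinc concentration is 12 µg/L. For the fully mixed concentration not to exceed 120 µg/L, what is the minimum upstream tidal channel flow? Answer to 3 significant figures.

76700 L/s

Set C_mix = 120: (Q·12.00 + 9520·990.0) / (Q + 9520) = 120
→ Q = 9520·(990.0 − 120)/(120 − 12.00) = 76690 L/s.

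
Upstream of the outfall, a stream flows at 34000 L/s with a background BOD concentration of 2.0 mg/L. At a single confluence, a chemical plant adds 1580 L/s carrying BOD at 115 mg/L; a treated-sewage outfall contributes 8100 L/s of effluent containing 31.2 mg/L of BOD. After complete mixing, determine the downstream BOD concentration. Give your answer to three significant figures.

11.5 mg/L

Conservation of mass: C = (34000·2.000 + 1580·115.0 + 8100·31.20) / 43680 = 502400/43680 = 11.50 mg/L.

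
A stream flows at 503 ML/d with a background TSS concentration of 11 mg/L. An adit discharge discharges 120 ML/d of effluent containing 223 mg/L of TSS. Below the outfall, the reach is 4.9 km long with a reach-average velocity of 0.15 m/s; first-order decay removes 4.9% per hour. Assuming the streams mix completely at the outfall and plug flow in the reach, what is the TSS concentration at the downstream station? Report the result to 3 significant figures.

Mass balance: C = (503.0·11.00 + 120.0·223.0) / 623.0 = 32290/623.0 = 51.83 mg/L.
Travel time t = 4.9·1000 / 0.15 = 32670 s = 9.074 h.
4.9%/h lost → k = −ln(1 − 0.049) = 0.05024 h⁻¹.
First-order decay: C = 51.83·exp(−k·t) = 51.83·0.6339 = 32.86 mg/L.

32.9 mg/L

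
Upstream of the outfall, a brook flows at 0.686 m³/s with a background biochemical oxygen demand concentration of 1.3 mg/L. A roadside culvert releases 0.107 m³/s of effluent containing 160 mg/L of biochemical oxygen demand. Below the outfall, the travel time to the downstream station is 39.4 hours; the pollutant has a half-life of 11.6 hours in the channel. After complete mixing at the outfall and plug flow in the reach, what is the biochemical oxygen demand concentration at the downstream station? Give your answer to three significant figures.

After mixing, C = (0.6860·1.300 + 0.1070·160.0) / 0.7930 = 18.01/0.7930 = 22.71 mg/L.
Half-life 11.6 h → k = ln 2 / 11.6 = 0.05975 h⁻¹ = 1.434 d⁻¹.
First-order decay: C = 22.71·exp(−k·t) = 22.71·0.09496 = 2.157 mg/L.

2.16 mg/L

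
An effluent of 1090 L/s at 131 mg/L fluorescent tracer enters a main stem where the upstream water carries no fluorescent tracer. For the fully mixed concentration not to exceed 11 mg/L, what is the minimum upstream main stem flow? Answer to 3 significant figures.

Set C_mix = 11: (Q·0 + 1090·131.0) / (Q + 1090) = 11
→ Q = 1090·(131.0 − 11)/(11 − 0) = 11890 L/s.

11900 L/s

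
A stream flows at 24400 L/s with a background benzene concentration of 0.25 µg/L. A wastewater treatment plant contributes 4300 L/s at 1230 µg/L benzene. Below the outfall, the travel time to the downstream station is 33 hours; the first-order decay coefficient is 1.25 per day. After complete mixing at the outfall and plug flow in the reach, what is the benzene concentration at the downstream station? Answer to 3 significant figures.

After mixing, C = (24400·0.2500 + 4300·1230) / 28700 = 5295000/28700 = 184.5 µg/L.
First-order decay: C = 184.5·exp(−k·t) = 184.5·0.1793 = 33.08 µg/L.

33.1 µg/L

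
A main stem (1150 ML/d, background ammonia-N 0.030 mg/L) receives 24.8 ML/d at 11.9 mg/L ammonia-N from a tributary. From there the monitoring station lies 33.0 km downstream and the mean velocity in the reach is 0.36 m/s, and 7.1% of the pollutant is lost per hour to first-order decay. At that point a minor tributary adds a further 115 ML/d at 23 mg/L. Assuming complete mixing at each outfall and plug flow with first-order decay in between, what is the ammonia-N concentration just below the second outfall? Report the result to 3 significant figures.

2.09 mg/L

Mass balance: C = (1150·0.03000 + 24.80·11.90) / 1175 = 329.6/1175 = 0.2806 mg/L; combined flow 1175 ML/d.
Travel time t = 33.0·1000 / 0.36 = 91670 s = 25.46 h.
7.1%/h lost → k = −ln(1 − 0.071) = 0.07365 h⁻¹.
First-order decay: C = 0.2806·exp(−k·t) = 0.2806·0.1533 = 0.04302 mg/L.
At the second outfall, C = (1175·0.04302 + 115.0·23.00) / (1175 + 115.0) = 2.090 mg/L.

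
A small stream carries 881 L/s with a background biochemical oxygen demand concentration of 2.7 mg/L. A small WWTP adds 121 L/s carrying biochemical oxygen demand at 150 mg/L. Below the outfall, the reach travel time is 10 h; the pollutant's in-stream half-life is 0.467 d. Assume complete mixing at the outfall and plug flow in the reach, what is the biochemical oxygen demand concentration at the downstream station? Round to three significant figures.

Mixed concentration C = ΣQC/ΣQ = (881.0·2.700 + 121.0·150.0) / 1002 = 20530/1002 = 20.49 mg/L.
Half-life 0.467 d → k = ln 2 / 0.467 = 1.484 d⁻¹.
After decay, C = 20.49 × e^(−kt) = 20.49 × 0.5388 = 11.04 mg/L.

11.0 mg/L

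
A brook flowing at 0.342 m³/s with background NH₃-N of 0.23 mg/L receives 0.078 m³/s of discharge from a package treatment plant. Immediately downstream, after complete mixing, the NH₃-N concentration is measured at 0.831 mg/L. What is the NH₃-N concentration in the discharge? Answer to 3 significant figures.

Mass balance: 0.3420·0.2300 + 0.07800·Cₑ = 0.4200·0.8310
→ Cₑ = (0.4200·0.8310 − 0.3420·0.2300) / 0.07800 = 3.466 mg/L.

3.47 mg/L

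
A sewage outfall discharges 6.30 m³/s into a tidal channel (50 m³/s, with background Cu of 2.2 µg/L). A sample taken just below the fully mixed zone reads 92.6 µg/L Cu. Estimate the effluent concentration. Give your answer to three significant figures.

Mass balance: 50.00·2.200 + 6.300·Cₑ = 56.30·92.60
→ Cₑ = (56.30·92.60 − 50.00·2.200) / 6.300 = 810.1 µg/L.

810 µg/L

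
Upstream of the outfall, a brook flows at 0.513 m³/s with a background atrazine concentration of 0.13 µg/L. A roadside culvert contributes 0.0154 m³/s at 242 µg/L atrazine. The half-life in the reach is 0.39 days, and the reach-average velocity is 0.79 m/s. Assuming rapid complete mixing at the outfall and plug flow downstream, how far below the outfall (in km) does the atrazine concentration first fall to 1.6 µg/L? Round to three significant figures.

57.7 km

Flow-weighted average: C = (0.5130·0.1300 + 0.01540·242.0) / 0.5284 = 3.793/0.5284 = 7.179 µg/L.
Half-life 0.39 d → k = ln 2 / 0.39 = 1.777 d⁻¹.
Set 7.179·exp(−k·t) = 1.6 → t = ln(7.179/1.6)/k = 72980 s = 20.27 h.
Distance = v·t = 0.79·72980 = 57650 m = 57.65 km.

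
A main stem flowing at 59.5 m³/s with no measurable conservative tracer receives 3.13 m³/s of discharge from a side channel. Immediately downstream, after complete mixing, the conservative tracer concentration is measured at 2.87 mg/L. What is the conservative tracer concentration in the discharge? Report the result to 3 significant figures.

Mass balance: 59.50·0 + 3.130·Cₑ = 62.63·2.870
→ Cₑ = (62.63·2.870 − 59.50·0) / 3.130 = 57.43 mg/L.

57.4 mg/L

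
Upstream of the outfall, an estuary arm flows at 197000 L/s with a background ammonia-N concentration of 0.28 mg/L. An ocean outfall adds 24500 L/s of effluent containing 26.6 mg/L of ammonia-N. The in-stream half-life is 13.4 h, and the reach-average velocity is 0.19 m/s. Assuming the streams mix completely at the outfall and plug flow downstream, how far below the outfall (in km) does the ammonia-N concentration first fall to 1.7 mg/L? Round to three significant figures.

8.33 km

After mixing, C = (197000·0.2800 + 24500·26.60) / 221500 = 706900/221500 = 3.191 mg/L.
Half-life 13.4 h → k = ln 2 / 13.4 = 0.05173 h⁻¹ = 1.241 d⁻¹.
Set 3.191·exp(−k·t) = 1.7 → t = ln(3.191/1.7)/k = 43830 s = 12.18 h.
Distance = v·t = 0.19·43830 = 8328 m = 8.328 km.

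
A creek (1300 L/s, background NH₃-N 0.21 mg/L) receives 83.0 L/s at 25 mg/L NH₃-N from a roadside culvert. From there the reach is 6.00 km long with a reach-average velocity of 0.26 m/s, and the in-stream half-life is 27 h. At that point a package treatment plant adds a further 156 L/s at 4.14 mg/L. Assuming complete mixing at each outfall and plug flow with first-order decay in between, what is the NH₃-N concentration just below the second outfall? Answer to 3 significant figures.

Conservation of mass: C = (1300·0.2100 + 83.00·25.00) / 1383 = 2348/1383 = 1.698 mg/L; combined flow 1383 L/s.
Travel time t = 6.00·1000 / 0.26 = 23080 s = 6.410 h.
Half-life 27 h → k = ln 2 / 27 = 0.02567 h⁻¹ = 0.6161 d⁻¹.
After decay, C = 1.698 × e^(−kt) = 1.698 × 0.8483 = 1.440 mg/L.
At the second outfall, C = (1383·1.440 + 156.0·4.140) / (1383 + 156.0) = 1.714 mg/L.

1.71 mg/L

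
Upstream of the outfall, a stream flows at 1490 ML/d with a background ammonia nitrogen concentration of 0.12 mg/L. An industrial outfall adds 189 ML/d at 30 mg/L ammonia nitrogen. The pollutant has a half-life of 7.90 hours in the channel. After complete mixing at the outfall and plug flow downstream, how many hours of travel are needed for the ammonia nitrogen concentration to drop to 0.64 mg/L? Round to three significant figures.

19.3 h

Conservation of mass: C = (1490·0.1200 + 189.0·30.00) / 1679 = 5849/1679 = 3.484 mg/L.
Half-life 7.90 h → k = ln 2 / 7.90 = 0.08774 h⁻¹ = 2.106 d⁻¹.
3.484·exp(−k·t) = 0.64 → t = ln(3.484/0.64)/k = 69520 s = 19.31 h.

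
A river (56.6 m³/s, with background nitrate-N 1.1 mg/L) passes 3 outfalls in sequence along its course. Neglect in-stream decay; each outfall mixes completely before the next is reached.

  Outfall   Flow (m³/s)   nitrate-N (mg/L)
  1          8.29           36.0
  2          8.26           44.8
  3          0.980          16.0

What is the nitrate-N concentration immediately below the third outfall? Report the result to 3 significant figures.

10.1 mg/L

Below outfall 1: Q → 64.89 m³/s, C = (56.60·1.100 + 8.290·36.00)/64.89 = 5.559 mg/L.
Below outfall 2: Q → 73.15 m³/s, C = (64.89·5.559 + 8.260·44.80)/73.15 = 9.990 mg/L.
Below outfall 3: Q → 74.13 m³/s, C = (73.15·9.990 + 0.9800·16.00)/74.13 = 10.07 mg/L.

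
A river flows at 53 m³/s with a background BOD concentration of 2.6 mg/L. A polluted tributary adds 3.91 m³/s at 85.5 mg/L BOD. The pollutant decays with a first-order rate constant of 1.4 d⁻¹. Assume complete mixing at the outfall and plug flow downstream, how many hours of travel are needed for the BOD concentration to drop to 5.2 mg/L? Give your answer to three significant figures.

8.01 h

Flow-weighted average: C = (53.00·2.600 + 3.910·85.50) / 56.91 = 472.1/56.91 = 8.296 mg/L.
8.296·exp(−k·t) = 5.2 → t = ln(8.296/5.2)/k = 28820 s = 8.007 h.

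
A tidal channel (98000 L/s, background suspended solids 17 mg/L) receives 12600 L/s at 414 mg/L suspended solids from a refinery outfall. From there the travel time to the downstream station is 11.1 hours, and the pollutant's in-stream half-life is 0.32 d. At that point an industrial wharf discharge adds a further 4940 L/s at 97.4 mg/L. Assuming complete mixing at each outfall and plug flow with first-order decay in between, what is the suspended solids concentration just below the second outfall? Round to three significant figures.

26.0 mg/L

Conservation of mass: C = (98000·17.00 + 12600·414.0) / 110600 = 6882000/110600 = 62.23 mg/L; combined flow 110600 L/s.
Half-life 0.32 d → k = ln 2 / 0.32 = 2.166 d⁻¹.
Decay over the reach: 62.23·exp(−kt) = 62.23·0.3672 = 22.85 mg/L.
Second outfall: C = (110600·22.85 + 4940·97.40)/115500 = 26.04 mg/L.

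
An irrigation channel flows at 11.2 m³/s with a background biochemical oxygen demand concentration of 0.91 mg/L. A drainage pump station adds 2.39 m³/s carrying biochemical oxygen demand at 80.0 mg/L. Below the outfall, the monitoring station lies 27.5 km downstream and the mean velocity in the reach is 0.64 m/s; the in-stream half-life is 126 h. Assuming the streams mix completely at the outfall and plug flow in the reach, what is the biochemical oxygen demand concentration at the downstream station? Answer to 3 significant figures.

Mass balance: C = (11.20·0.9100 + 2.390·80.00) / 13.59 = 201.4/13.59 = 14.82 mg/L.
Travel time t = 27.5·1000 / 0.64 = 42970 s = 11.94 h.
Half-life 126 h → k = ln 2 / 126 = 0.005501 h⁻¹ = 0.1320 d⁻¹.
First-order decay: C = 14.82·exp(−k·t) = 14.82·0.9364 = 13.88 mg/L.

13.9 mg/L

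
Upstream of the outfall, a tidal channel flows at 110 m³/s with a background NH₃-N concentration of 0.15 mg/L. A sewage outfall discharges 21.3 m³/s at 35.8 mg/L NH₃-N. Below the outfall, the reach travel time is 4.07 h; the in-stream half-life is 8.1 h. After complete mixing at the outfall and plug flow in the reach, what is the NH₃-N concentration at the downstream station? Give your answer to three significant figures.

Mass balance: C = (110.0·0.1500 + 21.30·35.80) / 131.3 = 779.0/131.3 = 5.933 mg/L.
Half-life 8.1 h → k = ln 2 / 8.1 = 0.08557 h⁻¹ = 2.054 d⁻¹.
Decay over the reach: 5.933·exp(−kt) = 5.933·0.7059 = 4.188 mg/L.

4.19 mg/L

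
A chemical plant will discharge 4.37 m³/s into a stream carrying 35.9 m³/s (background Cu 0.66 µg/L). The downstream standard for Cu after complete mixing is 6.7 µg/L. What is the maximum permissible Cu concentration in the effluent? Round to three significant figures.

At the limit, (Qr·Cr + Qe·Cₑ)/(Qr + Qe) = 6.7:
Cₑ = (40.27·6.7 − 35.90·0.6600) / 4.370 = 56.32 µg/L.

56.3 µg/L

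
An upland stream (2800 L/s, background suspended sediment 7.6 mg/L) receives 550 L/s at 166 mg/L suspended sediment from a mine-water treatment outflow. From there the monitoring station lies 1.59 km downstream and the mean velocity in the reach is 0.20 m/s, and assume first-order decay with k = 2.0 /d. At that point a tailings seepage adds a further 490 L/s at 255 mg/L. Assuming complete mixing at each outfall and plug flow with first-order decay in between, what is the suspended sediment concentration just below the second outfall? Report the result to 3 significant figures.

56.9 mg/L

Mixed concentration C = ΣQC/ΣQ = (2800·7.600 + 550.0·166.0) / 3350 = 112600/3350 = 33.61 mg/L; combined flow 3350 L/s.
Travel time t = 1.59·1000 / 0.20 = 7950 s = 2.208 h.
Decay over the reach: 33.61·exp(−kt) = 33.61·0.8319 = 27.96 mg/L.
At the second outfall, C = (3350·27.96 + 490.0·255.0) / (3350 + 490.0) = 56.93 mg/L.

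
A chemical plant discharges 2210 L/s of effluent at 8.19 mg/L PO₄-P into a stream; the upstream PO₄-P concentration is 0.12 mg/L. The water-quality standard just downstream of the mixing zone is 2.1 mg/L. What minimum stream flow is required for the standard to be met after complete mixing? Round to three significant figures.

6800 L/s

Set C_mix = 2.1: (Q·0.1200 + 2210·8.190) / (Q + 2210) = 2.1
→ Q = 2210·(8.190 − 2.1)/(2.1 − 0.1200) = 6797 L/s.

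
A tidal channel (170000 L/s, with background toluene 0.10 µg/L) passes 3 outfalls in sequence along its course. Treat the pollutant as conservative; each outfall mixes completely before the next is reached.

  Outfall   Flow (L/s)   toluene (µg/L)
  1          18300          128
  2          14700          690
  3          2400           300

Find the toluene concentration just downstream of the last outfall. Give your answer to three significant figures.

Outfall 1: combined Q = 188300 L/s; C = (170000·0.1000 + 18300·128.0)/188300 = 12.53 µg/L.
Outfall 2: combined Q = 203000 L/s; C = (188300·12.53 + 14700·690.0)/203000 = 61.59 µg/L.
Outfall 3: combined Q = 205400 L/s; C = (203000·61.59 + 2400·300.0)/205400 = 64.37 µg/L.

64.4 µg/L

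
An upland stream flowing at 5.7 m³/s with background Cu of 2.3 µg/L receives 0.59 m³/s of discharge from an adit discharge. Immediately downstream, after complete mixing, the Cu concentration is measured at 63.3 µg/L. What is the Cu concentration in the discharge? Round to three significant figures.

Mass balance: 5.700·2.300 + 0.5900·Cₑ = 6.290·63.30
→ Cₑ = (6.290·63.30 − 5.700·2.300) / 0.5900 = 652.6 µg/L.

653 µg/L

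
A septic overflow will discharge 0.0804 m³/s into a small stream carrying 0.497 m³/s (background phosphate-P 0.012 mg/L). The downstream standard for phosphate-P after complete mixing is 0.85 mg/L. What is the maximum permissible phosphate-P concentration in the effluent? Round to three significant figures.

6.03 mg/L

At the limit, (Qr·Cr + Qe·Cₑ)/(Qr + Qe) = 0.85:
Cₑ = (0.5774·0.85 − 0.4970·0.01200) / 0.08040 = 6.030 mg/L.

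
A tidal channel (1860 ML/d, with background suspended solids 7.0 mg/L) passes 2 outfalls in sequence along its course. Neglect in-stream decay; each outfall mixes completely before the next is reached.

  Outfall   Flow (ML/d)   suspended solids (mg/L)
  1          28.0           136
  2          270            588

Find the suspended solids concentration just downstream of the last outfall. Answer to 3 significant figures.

81.4 mg/L

Outfall 1: combined Q = 1888 ML/d; C = (1860·7.000 + 28.00·136.0)/1888 = 8.913 mg/L.
Outfall 2: combined Q = 2158 ML/d; C = (1888·8.913 + 270.0·588.0)/2158 = 81.37 mg/L.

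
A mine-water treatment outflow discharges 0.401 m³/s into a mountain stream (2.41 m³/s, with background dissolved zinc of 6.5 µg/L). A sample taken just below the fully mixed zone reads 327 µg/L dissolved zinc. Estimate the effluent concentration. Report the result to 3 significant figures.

2250 µg/L

Mass balance: 2.410·6.500 + 0.4010·Cₑ = 2.811·327.0
→ Cₑ = (2.811·327.0 − 2.410·6.500) / 0.4010 = 2253 µg/L.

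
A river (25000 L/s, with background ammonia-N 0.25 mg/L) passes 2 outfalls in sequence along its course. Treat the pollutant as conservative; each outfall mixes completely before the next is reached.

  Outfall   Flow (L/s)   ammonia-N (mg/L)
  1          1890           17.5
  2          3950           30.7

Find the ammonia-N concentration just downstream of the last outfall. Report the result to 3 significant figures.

Outfall 1: combined Q = 26890 L/s; C = (25000·0.2500 + 1890·17.50)/26890 = 1.462 mg/L.
Outfall 2: combined Q = 30840 L/s; C = (26890·1.462 + 3950·30.70)/30840 = 5.207 mg/L.

5.21 mg/L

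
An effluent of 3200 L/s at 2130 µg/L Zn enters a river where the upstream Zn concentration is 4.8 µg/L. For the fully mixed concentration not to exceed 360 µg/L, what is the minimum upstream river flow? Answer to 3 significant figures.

Set C_mix = 360: (Q·4.800 + 3200·2130) / (Q + 3200) = 360
→ Q = 3200·(2130 − 360)/(360 − 4.800) = 15950 L/s.

15900 L/s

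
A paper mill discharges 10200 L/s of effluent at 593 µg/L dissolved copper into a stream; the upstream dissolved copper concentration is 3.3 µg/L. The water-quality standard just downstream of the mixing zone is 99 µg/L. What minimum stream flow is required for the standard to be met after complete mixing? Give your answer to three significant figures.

Set C_mix = 99: (Q·3.300 + 10200·593.0) / (Q + 10200) = 99
→ Q = 10200·(593.0 − 99)/(99 − 3.300) = 52650 L/s.

52700 L/s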